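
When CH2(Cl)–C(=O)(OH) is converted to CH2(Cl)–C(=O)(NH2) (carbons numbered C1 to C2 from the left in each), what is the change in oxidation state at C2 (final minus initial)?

0

Before: C2 has 1 bond to C, 3 bonds to O → oxidation state +3.
After: C2 has 1 bond to C, 2 bonds to O, 1 bond to N → oxidation state +3.
Δ = +3 − (+3) = 0, so no net redox change at C2.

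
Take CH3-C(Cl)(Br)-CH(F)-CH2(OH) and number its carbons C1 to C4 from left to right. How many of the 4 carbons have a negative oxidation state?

2

Tallying each carbon's bonds:
C1: 1C, 3H → 0 − 3 = -3
C2: 2C, 1Cl, 1Br → 0 + 1 + 1 = +2
C3: 2C, 1H, 1F → 0 − 1 + 1 = 0
C4: 1C, 2H, 1O → 0 − 2 + 1 = -1
2 carbons (C1, C4) meet the condition.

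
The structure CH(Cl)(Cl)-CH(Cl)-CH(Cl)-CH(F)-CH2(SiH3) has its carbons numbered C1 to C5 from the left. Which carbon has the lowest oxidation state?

Each bond to a more electronegative atom (O, N, halogen) counts +1, each bond to a less electronegative atom (H, metal, B, Si) counts −1, and each C–C bond counts 0. Tallying each carbon:
C1: 1C, 1H, 2Cl → 0 − 1 + 2 = +1
C2: 2C, 1H, 1Cl → 0 − 1 + 1 = 0
C3: 2C, 1H, 1Cl → 0 − 1 + 1 = 0
C4: 2C, 1H, 1F → 0 − 1 + 1 = 0
C5: 1C, 2H, 1Si → 0 − 2 − 1 = -3
The most reduced carbon is C5 at -3.

C5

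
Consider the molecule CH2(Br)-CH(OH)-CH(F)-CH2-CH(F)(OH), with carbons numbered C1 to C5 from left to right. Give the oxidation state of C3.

C3 has one bond to C (0), one bond to C (0), one bond to F (+1), one bond to H (-1).
Oxidation state = 0 + 0 + 1 − 1 = 0.

0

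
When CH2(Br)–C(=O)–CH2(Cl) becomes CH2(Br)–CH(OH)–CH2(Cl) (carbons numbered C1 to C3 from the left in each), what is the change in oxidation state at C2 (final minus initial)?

-2

Before: C2 has 2 bonds to C, 2 bonds to O → oxidation state +2.
After: C2 has 2 bonds to C, 1 bond to H, 1 bond to O → oxidation state 0.
Δ = 0 − (+2) = -2, so this is a reduction at C2.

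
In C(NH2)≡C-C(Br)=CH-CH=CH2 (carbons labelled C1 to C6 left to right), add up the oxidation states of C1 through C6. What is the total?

Each bond to a more electronegative atom (O, N, halogen) counts +1, each bond to a less electronegative atom (H, metal, B, Si) counts −1, and each C–C bond counts 0. Tallying each carbon:
C1: 3C, 1N → 0 + 1 = +1
C2: 4C → 0 = 0
C3: 3C, 1Br → 0 + 1 = +1
C4: 3C, 1H → 0 − 1 = -1
C5: 3C, 1H → 0 − 1 = -1
C6: 2C, 2H → 0 − 2 = -2
Sum = +1 + 0 + 1 − 1 − 1 − 2 = -2.

-2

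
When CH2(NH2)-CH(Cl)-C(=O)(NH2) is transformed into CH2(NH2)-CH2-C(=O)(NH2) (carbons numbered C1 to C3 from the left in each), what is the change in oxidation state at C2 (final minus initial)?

-2

Before: C2 has 2 bonds to C, 1 bond to H, 1 bond to Cl → oxidation state 0.
After: C2 has 2 bonds to C, 2 bonds to H → oxidation state -2.
Δ = -2 − (0) = -2, so this is a reduction at C2.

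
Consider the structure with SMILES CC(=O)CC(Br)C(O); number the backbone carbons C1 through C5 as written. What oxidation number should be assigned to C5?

-1

C5 has one bond to C (0), one bond to H (-1), one bond to O (+1), one bond to H (-1).
Oxidation state = 0 − 1 + 1 − 1 = -1.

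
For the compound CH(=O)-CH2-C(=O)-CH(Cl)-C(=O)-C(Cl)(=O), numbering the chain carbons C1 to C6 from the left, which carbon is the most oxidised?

C6

Tallying each carbon's bonds:
C1: 1C, 1H, 2O → 0 − 1 + 2 = +1
C2: 2C, 2H → 0 − 2 = -2
C3: 2C, 2O → 0 + 2 = +2
C4: 2C, 1H, 1Cl → 0 − 1 + 1 = 0
C5: 2C, 2O → 0 + 2 = +2
C6: 1C, 2O, 1Cl → 0 + 2 + 1 = +3
The most oxidised carbon is C6 at +3.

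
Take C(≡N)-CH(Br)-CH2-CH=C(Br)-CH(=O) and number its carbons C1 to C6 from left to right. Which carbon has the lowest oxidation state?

Tallying each carbon's bonds:
C1: 1C, 3N → 0 + 3 = +3
C2: 2C, 1H, 1Br → 0 − 1 + 1 = 0
C3: 2C, 2H → 0 − 2 = -2
C4: 3C, 1H → 0 − 1 = -1
C5: 3C, 1Br → 0 + 1 = +1
C6: 1C, 1H, 2O → 0 − 1 + 2 = +1
The most reduced carbon is C3 at -2.

C3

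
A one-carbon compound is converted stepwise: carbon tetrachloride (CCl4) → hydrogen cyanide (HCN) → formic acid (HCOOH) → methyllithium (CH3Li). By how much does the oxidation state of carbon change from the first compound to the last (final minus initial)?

Carbon oxidation states along the series — carbon tetrachloride: +4, hydrogen cyanide: +2, formic acid: +2, methyllithium: -4.
Net change = -4 − (+4) = -8.

-8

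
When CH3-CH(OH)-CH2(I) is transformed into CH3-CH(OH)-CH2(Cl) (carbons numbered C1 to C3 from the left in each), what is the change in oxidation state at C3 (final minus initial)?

Before: C3 has 1 bond to C, 2 bonds to H, 1 bond to I → oxidation state -1.
After: C3 has 1 bond to C, 2 bonds to H, 1 bond to Cl → oxidation state -1.
Δ = -1 − (-1) = 0, so no net redox change at C3.

0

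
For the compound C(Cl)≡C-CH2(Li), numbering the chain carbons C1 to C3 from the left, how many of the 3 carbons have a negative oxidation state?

Tallying each carbon's bonds:
C1: 3C, 1Cl → 0 + 1 = +1
C2: 4C → 0 = 0
C3: 1C, 2H, 1Li → 0 − 2 − 1 = -3
1 carbon (C3) meets the condition.

1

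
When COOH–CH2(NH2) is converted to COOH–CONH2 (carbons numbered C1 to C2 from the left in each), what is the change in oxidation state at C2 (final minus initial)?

+4

Before: C2 has 1 bond to C, 2 bonds to H, 1 bond to N → oxidation state -1.
After: C2 has 1 bond to C, 2 bonds to O, 1 bond to N → oxidation state +3.
Δ = +3 − (-1) = +4, so this is an oxidation at C2.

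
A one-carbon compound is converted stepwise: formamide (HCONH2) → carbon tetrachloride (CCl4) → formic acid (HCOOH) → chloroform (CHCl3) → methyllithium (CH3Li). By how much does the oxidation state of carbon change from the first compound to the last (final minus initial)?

Carbon oxidation states along the series — formamide: +2, carbon tetrachloride: +4, formic acid: +2, chloroform: +2, methyllithium: -4.
Net change = -4 − (+2) = -6.

-6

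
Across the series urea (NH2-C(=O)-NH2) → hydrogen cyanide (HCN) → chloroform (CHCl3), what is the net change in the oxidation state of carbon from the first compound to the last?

Carbon oxidation states along the series — urea: +4, hydrogen cyanide: +2, chloroform: +2.
Net change = +2 − (+4) = -2.

-2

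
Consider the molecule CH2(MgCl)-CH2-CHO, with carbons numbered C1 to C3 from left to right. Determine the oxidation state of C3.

Each bond to a more electronegative atom (O, N, halogen) counts +1, each bond to a less electronegative atom (H, metal, B, Si) counts −1, and each C–C bond counts 0.
C3 has one bond to C (0), a double bond to O (2×+1 = +2), one bond to H (-1).
Oxidation state = 0 + 2 − 1 = +1.

+1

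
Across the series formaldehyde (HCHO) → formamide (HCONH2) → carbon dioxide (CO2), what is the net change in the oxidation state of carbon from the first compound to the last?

Carbon oxidation states along the series — formaldehyde: 0, formamide: +2, carbon dioxide: +4.
Net change = +4 − (0) = +4.

+4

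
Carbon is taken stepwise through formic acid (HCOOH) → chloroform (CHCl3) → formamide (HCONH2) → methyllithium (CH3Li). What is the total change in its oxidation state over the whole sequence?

-6

Carbon oxidation states along the series — formic acid: +2, chloroform: +2, formamide: +2, methyllithium: -4.
Net change = -4 − (+2) = -6.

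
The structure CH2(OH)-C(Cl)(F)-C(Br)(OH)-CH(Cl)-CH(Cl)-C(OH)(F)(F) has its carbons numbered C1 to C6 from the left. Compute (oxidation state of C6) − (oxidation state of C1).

+4

C6: 1C, 1O, 2F → 0 + 1 + 2 = +3
C1: 1C, 2H, 1O → 0 − 2 + 1 = -1
Difference: +3 − (-1) = +4.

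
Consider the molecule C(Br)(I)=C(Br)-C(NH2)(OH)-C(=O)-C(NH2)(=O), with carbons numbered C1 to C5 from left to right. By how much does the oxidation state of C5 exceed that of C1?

+1

C5: 1C, 2O, 1N → 0 + 2 + 1 = +3
C1: 2C, 1Br, 1I → 0 + 1 + 1 = +2
Difference: +3 − (+2) = +1.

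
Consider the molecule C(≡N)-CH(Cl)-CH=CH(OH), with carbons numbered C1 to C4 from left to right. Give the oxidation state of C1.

Bonds to more-electronegative neighbours contribute +1 each, bonds to H or metals contribute −1 each, and C–C bonds contribute 0.
C1 has one bond to C (0), a triple bond to N (3×+1 = +3).
Oxidation state = 0 + 3 = +3.

+3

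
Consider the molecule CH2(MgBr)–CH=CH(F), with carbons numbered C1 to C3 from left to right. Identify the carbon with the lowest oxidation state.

C1

Assign +1 per bond to O/N/halogen, −1 per bond to H or an electropositive element, and 0 per bond to carbon. Tallying each carbon:
C1: 1C, 2H, 1Mg → 0 − 2 − 1 = -3
C2: 3C, 1H → 0 − 1 = -1
C3: 2C, 1H, 1F → 0 − 1 + 1 = 0
The most reduced carbon is C1 at -3.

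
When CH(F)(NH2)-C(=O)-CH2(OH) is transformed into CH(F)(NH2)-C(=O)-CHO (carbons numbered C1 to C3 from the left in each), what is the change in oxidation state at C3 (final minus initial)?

Before: C3 has 1 bond to C, 2 bonds to H, 1 bond to O → oxidation state -1.
After: C3 has 1 bond to C, 1 bond to H, 2 bonds to O → oxidation state +1.
Δ = +1 − (-1) = +2, so this is an oxidation at C3.

+2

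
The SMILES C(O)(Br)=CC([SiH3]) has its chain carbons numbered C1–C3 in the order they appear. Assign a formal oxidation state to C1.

+2

C1 has a double bond to C (2×0 = 0), one bond to O (+1), one bond to Br (+1).
Oxidation state = 0 + 1 + 1 = +2.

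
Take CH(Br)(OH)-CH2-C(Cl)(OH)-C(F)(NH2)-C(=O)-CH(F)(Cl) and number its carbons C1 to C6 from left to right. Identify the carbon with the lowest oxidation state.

C2

Bonds to more-electronegative neighbours contribute +1 each, bonds to H or metals contribute −1 each, and C–C bonds contribute 0. Tallying each carbon:
C1: 1C, 1H, 1O, 1Br → 0 − 1 + 1 + 1 = +1
C2: 2C, 2H → 0 − 2 = -2
C3: 2C, 1O, 1Cl → 0 + 1 + 1 = +2
C4: 2C, 1N, 1F → 0 + 1 + 1 = +2
C5: 2C, 2O → 0 + 2 = +2
C6: 1C, 1H, 1F, 1Cl → 0 − 1 + 1 + 1 = +1
The most reduced carbon is C2 at -2.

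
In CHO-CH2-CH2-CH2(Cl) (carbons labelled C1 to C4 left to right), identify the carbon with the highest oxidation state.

Assign +1 per bond to O/N/halogen, −1 per bond to H or an electropositive element, and 0 per bond to carbon. Tallying each carbon:
C1: 1C, 1H, 2O → 0 − 1 + 2 = +1
C2: 2C, 2H → 0 − 2 = -2
C3: 2C, 2H → 0 − 2 = -2
C4: 1C, 2H, 1Cl → 0 − 2 + 1 = -1
The most oxidised carbon is C1 at +1.

C1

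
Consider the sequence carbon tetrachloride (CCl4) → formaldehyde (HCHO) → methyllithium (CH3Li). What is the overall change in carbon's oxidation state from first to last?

Carbon oxidation states along the series — carbon tetrachloride: +4, formaldehyde: 0, methyllithium: -4.
Net change = -4 − (+4) = -8.

-8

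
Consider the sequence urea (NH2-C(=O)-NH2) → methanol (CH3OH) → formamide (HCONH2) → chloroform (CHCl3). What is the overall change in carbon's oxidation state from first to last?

Carbon oxidation states along the series — urea: +4, methanol: -2, formamide: +2, chloroform: +2.
Net change = +2 − (+4) = -2.

-2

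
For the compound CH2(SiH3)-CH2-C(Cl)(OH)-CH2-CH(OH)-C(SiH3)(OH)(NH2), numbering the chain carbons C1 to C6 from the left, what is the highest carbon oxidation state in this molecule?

Each bond to a more electronegative atom (O, N, halogen) counts +1, each bond to a less electronegative atom (H, metal, B, Si) counts −1, and each C–C bond counts 0. Tallying each carbon:
C1: 1C, 2H, 1Si → 0 − 2 − 1 = -3
C2: 2C, 2H → 0 − 2 = -2
C3: 2C, 1O, 1Cl → 0 + 1 + 1 = +2
C4: 2C, 2H → 0 − 2 = -2
C5: 2C, 1H, 1O → 0 − 1 + 1 = 0
C6: 1C, 1O, 1N, 1Si → 0 + 1 + 1 − 1 = +1
The highest value is +2.

+2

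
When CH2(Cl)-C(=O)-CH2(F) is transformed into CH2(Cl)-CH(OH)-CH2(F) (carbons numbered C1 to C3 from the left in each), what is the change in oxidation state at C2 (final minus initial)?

-2

Before: C2 has 2 bonds to C, 2 bonds to O → oxidation state +2.
After: C2 has 2 bonds to C, 1 bond to H, 1 bond to O → oxidation state 0.
Δ = 0 − (+2) = -2, so this is a reduction at C2.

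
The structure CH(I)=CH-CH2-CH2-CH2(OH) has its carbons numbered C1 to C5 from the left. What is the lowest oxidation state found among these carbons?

-2

Count +1 for every bond to an atom more electronegative than carbon and −1 for every bond to one less electronegative; C–C bonds are 0. Tallying each carbon:
C1: 2C, 1H, 1I → 0 − 1 + 1 = 0
C2: 3C, 1H → 0 − 1 = -1
C3: 2C, 2H → 0 − 2 = -2
C4: 2C, 2H → 0 − 2 = -2
C5: 1C, 2H, 1O → 0 − 2 + 1 = -1
The lowest value is -2.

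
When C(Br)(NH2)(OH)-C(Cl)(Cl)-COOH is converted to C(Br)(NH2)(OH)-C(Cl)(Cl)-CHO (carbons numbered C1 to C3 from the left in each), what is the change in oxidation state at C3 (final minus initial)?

-2

Before: C3 has 1 bond to C, 3 bonds to O → oxidation state +3.
After: C3 has 1 bond to C, 1 bond to H, 2 bonds to O → oxidation state +1.
Δ = +1 − (+3) = -2, so this is a reduction at C3.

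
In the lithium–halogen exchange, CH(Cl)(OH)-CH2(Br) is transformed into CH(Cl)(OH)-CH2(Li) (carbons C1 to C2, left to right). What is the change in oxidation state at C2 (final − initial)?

-2

Before: C2 has 1 bond to C, 2 bonds to H, 1 bond to Br → oxidation state -1.
After: C2 has 1 bond to C, 2 bonds to H, 1 bond to Li → oxidation state -3.
Δ = -3 − (-1) = -2, so this is a reduction at C2.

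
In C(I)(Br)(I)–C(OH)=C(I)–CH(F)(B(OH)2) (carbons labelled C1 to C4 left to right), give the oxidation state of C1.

+3

C1 has one bond to C (0), one bond to I (+1), one bond to Br (+1), one bond to I (+1).
Oxidation state = 0 + 1 + 1 + 1 = +3.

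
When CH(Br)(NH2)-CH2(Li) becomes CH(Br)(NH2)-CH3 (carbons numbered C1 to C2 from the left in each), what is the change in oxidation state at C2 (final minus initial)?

Before: C2 has 1 bond to C, 2 bonds to H, 1 bond to Li → oxidation state -3.
After: C2 has 1 bond to C, 3 bonds to H → oxidation state -3.
Δ = -3 − (-3) = 0, so no net redox change at C2.

0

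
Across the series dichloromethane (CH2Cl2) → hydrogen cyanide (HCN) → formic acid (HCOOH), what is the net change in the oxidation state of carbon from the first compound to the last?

Carbon oxidation states along the series — dichloromethane: 0, hydrogen cyanide: +2, formic acid: +2.
Net change = +2 − (0) = +2.

+2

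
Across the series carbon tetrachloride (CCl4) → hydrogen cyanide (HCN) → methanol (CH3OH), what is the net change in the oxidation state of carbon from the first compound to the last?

Carbon oxidation states along the series — carbon tetrachloride: +4, hydrogen cyanide: +2, methanol: -2.
Net change = -2 − (+4) = -6.

-6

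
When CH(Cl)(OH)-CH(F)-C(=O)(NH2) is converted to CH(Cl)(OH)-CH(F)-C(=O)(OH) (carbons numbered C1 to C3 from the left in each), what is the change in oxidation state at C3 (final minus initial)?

0

Before: C3 has 1 bond to C, 2 bonds to O, 1 bond to N → oxidation state +3.
After: C3 has 1 bond to C, 3 bonds to O → oxidation state +3.
Δ = +3 − (+3) = 0, so no net redox change at C3.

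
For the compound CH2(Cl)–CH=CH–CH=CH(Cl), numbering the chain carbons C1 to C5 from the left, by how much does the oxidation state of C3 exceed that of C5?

C3: 3C, 1H → 0 − 1 = -1
C5: 2C, 1H, 1Cl → 0 − 1 + 1 = 0
Difference: -1 − (0) = -1.

-1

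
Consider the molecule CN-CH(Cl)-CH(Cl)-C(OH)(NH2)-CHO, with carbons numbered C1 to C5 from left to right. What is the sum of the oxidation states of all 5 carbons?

+6

Each bond to a more electronegative atom (O, N, halogen) counts +1, each bond to a less electronegative atom (H, metal, B, Si) counts −1, and each C–C bond counts 0. Tallying each carbon:
C1: 1C, 3N → 0 + 3 = +3
C2: 2C, 1H, 1Cl → 0 − 1 + 1 = 0
C3: 2C, 1H, 1Cl → 0 − 1 + 1 = 0
C4: 2C, 1O, 1N → 0 + 1 + 1 = +2
C5: 1C, 1H, 2O → 0 − 1 + 2 = +1
Sum = +3 + 0 + 0 + 2 + 1 = +6.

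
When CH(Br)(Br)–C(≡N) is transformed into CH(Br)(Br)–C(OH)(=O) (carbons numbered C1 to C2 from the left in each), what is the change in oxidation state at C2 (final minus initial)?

Before: C2 has 1 bond to C, 3 bonds to N → oxidation state +3.
After: C2 has 1 bond to C, 3 bonds to O → oxidation state +3.
Δ = +3 − (+3) = 0, so no net redox change at C2.

0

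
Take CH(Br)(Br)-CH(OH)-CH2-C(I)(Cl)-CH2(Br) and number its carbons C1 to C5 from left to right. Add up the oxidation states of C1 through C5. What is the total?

Count +1 for every bond to an atom more electronegative than carbon and −1 for every bond to one less electronegative; C–C bonds are 0. Tallying each carbon:
C1: 1C, 1H, 2Br → 0 − 1 + 2 = +1
C2: 2C, 1H, 1O → 0 − 1 + 1 = 0
C3: 2C, 2H → 0 − 2 = -2
C4: 2C, 1Cl, 1I → 0 + 1 + 1 = +2
C5: 1C, 2H, 1Br → 0 − 2 + 1 = -1
Sum = +1 + 0 − 2 + 2 − 1 = 0.

0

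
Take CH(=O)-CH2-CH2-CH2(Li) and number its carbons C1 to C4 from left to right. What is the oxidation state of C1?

+1

Count +1 for every bond to an atom more electronegative than carbon and −1 for every bond to one less electronegative; C–C bonds are 0.
C1 has one bond to C (0), a double bond to O (2×+1 = +2), one bond to H (-1).
Oxidation state = 0 + 2 − 1 = +1.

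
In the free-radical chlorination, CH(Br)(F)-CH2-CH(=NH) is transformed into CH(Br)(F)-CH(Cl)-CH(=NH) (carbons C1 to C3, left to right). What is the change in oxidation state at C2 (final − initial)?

Before: C2 has 2 bonds to C, 2 bonds to H → oxidation state -2.
After: C2 has 2 bonds to C, 1 bond to H, 1 bond to Cl → oxidation state 0.
Δ = 0 − (-2) = +2, so this is an oxidation at C2.

+2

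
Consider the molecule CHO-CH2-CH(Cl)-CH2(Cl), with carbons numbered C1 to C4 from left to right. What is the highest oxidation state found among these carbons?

Tallying each carbon's bonds:
C1: 1C, 1H, 2O → 0 − 1 + 2 = +1
C2: 2C, 2H → 0 − 2 = -2
C3: 2C, 1H, 1Cl → 0 − 1 + 1 = 0
C4: 1C, 2H, 1Cl → 0 − 2 + 1 = -1
The highest value is +1.

+1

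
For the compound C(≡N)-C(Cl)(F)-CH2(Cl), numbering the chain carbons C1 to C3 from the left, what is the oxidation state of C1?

Assign +1 per bond to O/N/halogen, −1 per bond to H or an electropositive element, and 0 per bond to carbon.
C1 has one bond to C (0), a triple bond to N (3×+1 = +3).
Oxidation state = 0 + 3 = +3.

+3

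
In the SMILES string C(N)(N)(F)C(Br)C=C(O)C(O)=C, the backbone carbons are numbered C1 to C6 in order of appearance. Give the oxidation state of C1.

+3

C1 has one bond to C (0), one bond to N (+1), one bond to N (+1), one bond to F (+1).
Oxidation state = 0 + 1 + 1 + 1 = +3.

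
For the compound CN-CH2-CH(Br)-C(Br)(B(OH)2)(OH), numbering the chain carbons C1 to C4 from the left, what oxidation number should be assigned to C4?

Assign +1 per bond to O/N/halogen, −1 per bond to H or an electropositive element, and 0 per bond to carbon.
C4 has one bond to C (0), one bond to Br (+1), one bond to B (-1), one bond to O (+1).
Oxidation state = 0 + 1 − 1 + 1 = +1.

+1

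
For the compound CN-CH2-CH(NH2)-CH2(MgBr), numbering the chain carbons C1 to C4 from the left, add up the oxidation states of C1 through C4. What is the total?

-2

Bonds to more-electronegative neighbours contribute +1 each, bonds to H or metals contribute −1 each, and C–C bonds contribute 0. Tallying each carbon:
C1: 1C, 3N → 0 + 3 = +3
C2: 2C, 2H → 0 − 2 = -2
C3: 2C, 1H, 1N → 0 − 1 + 1 = 0
C4: 1C, 2H, 1Mg → 0 − 2 − 1 = -3
Sum = +3 − 2 + 0 − 3 = -2.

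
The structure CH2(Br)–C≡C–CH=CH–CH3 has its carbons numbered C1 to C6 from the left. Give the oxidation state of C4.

-1

C4 has one bond to C (0), a double bond to C (2×0 = 0), one bond to H (-1).
Oxidation state = 0 + 0 − 1 = -1.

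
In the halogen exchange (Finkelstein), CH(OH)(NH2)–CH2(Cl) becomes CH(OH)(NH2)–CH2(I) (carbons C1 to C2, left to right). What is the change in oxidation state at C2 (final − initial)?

0

Before: C2 has 1 bond to C, 2 bonds to H, 1 bond to Cl → oxidation state -1.
After: C2 has 1 bond to C, 2 bonds to H, 1 bond to I → oxidation state -1.
Δ = -1 − (-1) = 0, so no net redox change at C2.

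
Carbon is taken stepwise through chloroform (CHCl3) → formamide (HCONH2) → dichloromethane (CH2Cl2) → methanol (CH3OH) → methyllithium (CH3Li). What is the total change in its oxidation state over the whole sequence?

-6

Carbon oxidation states along the series — chloroform: +2, formamide: +2, dichloromethane: 0, methanol: -2, methyllithium: -4.
Net change = -4 − (+2) = -6.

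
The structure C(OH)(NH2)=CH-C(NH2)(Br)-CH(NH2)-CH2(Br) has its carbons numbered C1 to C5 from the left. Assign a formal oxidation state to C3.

Assign +1 per bond to O/N/halogen, −1 per bond to H or an electropositive element, and 0 per bond to carbon.
C3 has one bond to C (0), one bond to C (0), one bond to N (+1), one bond to Br (+1).
Oxidation state = 0 + 0 + 1 + 1 = +2.

+2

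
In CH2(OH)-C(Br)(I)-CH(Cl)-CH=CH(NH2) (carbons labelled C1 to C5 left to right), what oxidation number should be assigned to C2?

+2

C2 has one bond to C (0), one bond to C (0), one bond to Br (+1), one bond to I (+1).
Oxidation state = 0 + 0 + 1 + 1 = +2.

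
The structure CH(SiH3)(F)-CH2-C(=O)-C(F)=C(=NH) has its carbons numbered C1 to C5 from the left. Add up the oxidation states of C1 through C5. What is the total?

+2

Tallying each carbon's bonds:
C1: 1C, 1H, 1F, 1Si → 0 − 1 + 1 − 1 = -1
C2: 2C, 2H → 0 − 2 = -2
C3: 2C, 2O → 0 + 2 = +2
C4: 3C, 1F → 0 + 1 = +1
C5: 2C, 2N → 0 + 2 = +2
Sum = -1 − 2 + 2 + 1 + 2 = +2.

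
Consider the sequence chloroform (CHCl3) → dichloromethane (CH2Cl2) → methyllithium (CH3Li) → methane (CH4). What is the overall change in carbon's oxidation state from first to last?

-6

Carbon oxidation states along the series — chloroform: +2, dichloromethane: 0, methyllithium: -4, methane: -4.
Net change = -4 − (+2) = -6.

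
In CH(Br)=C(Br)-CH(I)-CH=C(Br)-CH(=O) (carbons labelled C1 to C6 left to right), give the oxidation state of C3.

C3 has one bond to C (0), one bond to C (0), one bond to H (-1), one bond to I (+1).
Oxidation state = 0 + 0 − 1 + 1 = 0.

0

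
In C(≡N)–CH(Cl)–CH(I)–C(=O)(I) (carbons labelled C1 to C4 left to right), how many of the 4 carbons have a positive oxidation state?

2

Assign +1 per bond to O/N/halogen, −1 per bond to H or an electropositive element, and 0 per bond to carbon. Tallying each carbon:
C1: 1C, 3N → 0 + 3 = +3
C2: 2C, 1H, 1Cl → 0 − 1 + 1 = 0
C3: 2C, 1H, 1I → 0 − 1 + 1 = 0
C4: 1C, 2O, 1I → 0 + 2 + 1 = +3
2 carbons (C1, C4) meet the condition.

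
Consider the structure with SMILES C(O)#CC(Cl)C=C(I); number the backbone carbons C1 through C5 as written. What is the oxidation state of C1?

C1 has a triple bond to C (3×0 = 0), one bond to O (+1).
Oxidation state = 0 + 1 = +1.

+1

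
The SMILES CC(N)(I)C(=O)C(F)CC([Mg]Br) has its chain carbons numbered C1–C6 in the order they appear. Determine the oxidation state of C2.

+2

Bonds to more-electronegative neighbours contribute +1 each, bonds to H or metals contribute −1 each, and C–C bonds contribute 0.
C2 has one bond to C (0), one bond to C (0), one bond to N (+1), one bond to I (+1).
Oxidation state = 0 + 0 + 1 + 1 = +2.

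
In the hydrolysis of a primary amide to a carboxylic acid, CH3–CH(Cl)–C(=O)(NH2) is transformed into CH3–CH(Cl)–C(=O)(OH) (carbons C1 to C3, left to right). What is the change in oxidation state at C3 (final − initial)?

0

Before: C3 has 1 bond to C, 2 bonds to O, 1 bond to N → oxidation state +3.
After: C3 has 1 bond to C, 3 bonds to O → oxidation state +3.
Δ = +3 − (+3) = 0, so no net redox change at C3.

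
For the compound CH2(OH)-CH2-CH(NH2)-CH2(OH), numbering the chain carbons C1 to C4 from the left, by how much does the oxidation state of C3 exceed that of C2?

+2

C3: 2C, 1H, 1N → 0 − 1 + 1 = 0
C2: 2C, 2H → 0 − 2 = -2
Difference: 0 − (-2) = +2.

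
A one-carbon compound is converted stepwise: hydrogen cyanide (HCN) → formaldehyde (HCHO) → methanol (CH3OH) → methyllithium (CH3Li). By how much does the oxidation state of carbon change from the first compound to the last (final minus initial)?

Carbon oxidation states along the series — hydrogen cyanide: +2, formaldehyde: 0, methanol: -2, methyllithium: -4.
Net change = -4 − (+2) = -6.

-6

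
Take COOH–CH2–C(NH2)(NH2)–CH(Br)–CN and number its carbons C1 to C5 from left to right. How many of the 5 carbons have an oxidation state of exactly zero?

Bonds to more-electronegative neighbours contribute +1 each, bonds to H or metals contribute −1 each, and C–C bonds contribute 0. Tallying each carbon:
C1: 1C, 3O → 0 + 3 = +3
C2: 2C, 2H → 0 − 2 = -2
C3: 2C, 2N → 0 + 2 = +2
C4: 2C, 1H, 1Br → 0 − 1 + 1 = 0
C5: 1C, 3N → 0 + 3 = +3
1 carbon (C4) meets the condition.

1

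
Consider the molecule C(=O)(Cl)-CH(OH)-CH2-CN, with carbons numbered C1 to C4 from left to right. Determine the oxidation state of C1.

C1 has one bond to C (0), a double bond to O (2×+1 = +2), one bond to Cl (+1).
Oxidation state = 0 + 2 + 1 = +3.

+3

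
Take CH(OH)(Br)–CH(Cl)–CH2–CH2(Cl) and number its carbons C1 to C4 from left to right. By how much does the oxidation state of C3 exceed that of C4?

-1

C3: 2C, 2H → 0 − 2 = -2
C4: 1C, 2H, 1Cl → 0 − 2 + 1 = -1
Difference: -2 − (-1) = -1.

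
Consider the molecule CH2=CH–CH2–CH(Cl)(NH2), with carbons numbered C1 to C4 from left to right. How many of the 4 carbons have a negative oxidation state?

3

Bonds to more-electronegative neighbours contribute +1 each, bonds to H or metals contribute −1 each, and C–C bonds contribute 0. Tallying each carbon:
C1: 2C, 2H → 0 − 2 = -2
C2: 3C, 1H → 0 − 1 = -1
C3: 2C, 2H → 0 − 2 = -2
C4: 1C, 1H, 1N, 1Cl → 0 − 1 + 1 + 1 = +1
3 carbons (C1, C2, C3) meet the condition.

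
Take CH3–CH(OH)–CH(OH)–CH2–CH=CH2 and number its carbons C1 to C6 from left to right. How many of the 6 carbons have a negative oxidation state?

4

Bonds to more-electronegative neighbours contribute +1 each, bonds to H or metals contribute −1 each, and C–C bonds contribute 0. Tallying each carbon:
C1: 1C, 3H → 0 − 3 = -3
C2: 2C, 1H, 1O → 0 − 1 + 1 = 0
C3: 2C, 1H, 1O → 0 − 1 + 1 = 0
C4: 2C, 2H → 0 − 2 = -2
C5: 3C, 1H → 0 − 1 = -1
C6: 2C, 2H → 0 − 2 = -2
4 carbons (C1, C4, C5, C6) meet the condition.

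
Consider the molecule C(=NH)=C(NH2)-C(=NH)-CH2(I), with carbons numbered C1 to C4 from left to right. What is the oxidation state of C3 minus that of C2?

+1

C3: 2C, 2N → 0 + 2 = +2
C2: 3C, 1N → 0 + 1 = +1
Difference: +2 − (+1) = +1.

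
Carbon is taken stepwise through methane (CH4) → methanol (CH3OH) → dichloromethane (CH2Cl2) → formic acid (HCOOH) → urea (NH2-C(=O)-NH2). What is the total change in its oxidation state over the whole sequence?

Carbon oxidation states along the series — methane: -4, methanol: -2, dichloromethane: 0, formic acid: +2, urea: +4.
Net change = +4 − (-4) = +8.

+8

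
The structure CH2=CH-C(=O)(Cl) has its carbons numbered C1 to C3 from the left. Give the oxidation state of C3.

Assign +1 per bond to O/N/halogen, −1 per bond to H or an electropositive element, and 0 per bond to carbon.
C3 has one bond to C (0), a double bond to O (2×+1 = +2), one bond to Cl (+1).
Oxidation state = 0 + 2 + 1 = +3.

+3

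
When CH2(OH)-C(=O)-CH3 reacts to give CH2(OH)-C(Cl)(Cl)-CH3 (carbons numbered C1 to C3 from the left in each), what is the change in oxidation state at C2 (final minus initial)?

0

Before: C2 has 2 bonds to C, 2 bonds to O → oxidation state +2.
After: C2 has 2 bonds to C, 2 bonds to Cl → oxidation state +2.
Δ = +2 − (+2) = 0, so no net redox change at C2.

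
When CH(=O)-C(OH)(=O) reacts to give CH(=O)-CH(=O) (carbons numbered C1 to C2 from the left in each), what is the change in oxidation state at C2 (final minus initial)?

-2

Before: C2 has 1 bond to C, 3 bonds to O → oxidation state +3.
After: C2 has 1 bond to C, 1 bond to H, 2 bonds to O → oxidation state +1.
Δ = +1 − (+3) = -2, so this is a reduction at C2.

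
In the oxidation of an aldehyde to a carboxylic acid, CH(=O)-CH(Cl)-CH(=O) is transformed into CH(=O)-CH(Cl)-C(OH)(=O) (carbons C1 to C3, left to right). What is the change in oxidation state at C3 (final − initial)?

+2

Before: C3 has 1 bond to C, 1 bond to H, 2 bonds to O → oxidation state +1.
After: C3 has 1 bond to C, 3 bonds to O → oxidation state +3.
Δ = +3 − (+1) = +2, so this is an oxidation at C3.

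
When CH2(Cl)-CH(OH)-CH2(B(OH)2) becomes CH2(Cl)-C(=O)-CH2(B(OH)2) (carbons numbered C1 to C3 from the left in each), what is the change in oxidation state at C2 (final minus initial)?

Before: C2 has 2 bonds to C, 1 bond to H, 1 bond to O → oxidation state 0.
After: C2 has 2 bonds to C, 2 bonds to O → oxidation state +2.
Δ = +2 − (0) = +2, so this is an oxidation at C2.

+2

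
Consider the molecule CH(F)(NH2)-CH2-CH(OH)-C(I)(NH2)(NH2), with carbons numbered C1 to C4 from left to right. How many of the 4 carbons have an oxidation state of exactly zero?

1

Tallying each carbon's bonds:
C1: 1C, 1H, 1N, 1F → 0 − 1 + 1 + 1 = +1
C2: 2C, 2H → 0 − 2 = -2
C3: 2C, 1H, 1O → 0 − 1 + 1 = 0
C4: 1C, 2N, 1I → 0 + 2 + 1 = +3
1 carbon (C3) meets the condition.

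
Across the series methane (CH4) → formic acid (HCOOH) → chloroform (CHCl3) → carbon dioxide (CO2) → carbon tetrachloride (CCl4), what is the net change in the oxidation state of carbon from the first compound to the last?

+8

Carbon oxidation states along the series — methane: -4, formic acid: +2, chloroform: +2, carbon dioxide: +4, carbon tetrachloride: +4.
Net change = +4 − (-4) = +8.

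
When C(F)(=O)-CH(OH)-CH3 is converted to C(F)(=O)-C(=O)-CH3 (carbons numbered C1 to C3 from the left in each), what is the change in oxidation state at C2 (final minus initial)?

+2

Before: C2 has 2 bonds to C, 1 bond to H, 1 bond to O → oxidation state 0.
After: C2 has 2 bonds to C, 2 bonds to O → oxidation state +2.
Δ = +2 − (0) = +2, so this is an oxidation at C2.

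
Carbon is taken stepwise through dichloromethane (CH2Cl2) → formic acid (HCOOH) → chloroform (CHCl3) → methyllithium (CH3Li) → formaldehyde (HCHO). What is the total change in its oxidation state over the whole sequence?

Carbon oxidation states along the series — dichloromethane: 0, formic acid: +2, chloroform: +2, methyllithium: -4, formaldehyde: 0.
Net change = 0 − (0) = 0.

0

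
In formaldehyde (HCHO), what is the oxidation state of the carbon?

Each bond to a more electronegative atom (O, N, halogen) counts +1, each bond to a less electronegative atom (H, metal, B, Si) counts −1, and each C–C bond counts 0.
The carbon has one bond to H (-1), one bond to H (-1), a double bond to O (2×+1 = +2).
Oxidation state = -1 − 1 + 2 = 0.

0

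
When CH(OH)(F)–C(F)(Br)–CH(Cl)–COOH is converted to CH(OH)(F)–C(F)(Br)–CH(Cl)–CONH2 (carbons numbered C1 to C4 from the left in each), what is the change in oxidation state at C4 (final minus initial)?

Before: C4 has 1 bond to C, 3 bonds to O → oxidation state +3.
After: C4 has 1 bond to C, 2 bonds to O, 1 bond to N → oxidation state +3.
Δ = +3 − (+3) = 0, so no net redox change at C4.

0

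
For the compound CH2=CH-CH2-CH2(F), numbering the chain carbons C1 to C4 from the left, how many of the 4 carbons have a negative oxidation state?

Tallying each carbon's bonds:
C1: 2C, 2H → 0 − 2 = -2
C2: 3C, 1H → 0 − 1 = -1
C3: 2C, 2H → 0 − 2 = -2
C4: 1C, 2H, 1F → 0 − 2 + 1 = -1
4 carbons (C1, C2, C3, C4) meet the condition.

4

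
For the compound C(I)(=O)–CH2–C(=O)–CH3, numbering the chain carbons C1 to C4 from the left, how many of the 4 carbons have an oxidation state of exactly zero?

Tallying each carbon's bonds:
C1: 1C, 2O, 1I → 0 + 2 + 1 = +3
C2: 2C, 2H → 0 − 2 = -2
C3: 2C, 2O → 0 + 2 = +2
C4: 1C, 3H → 0 − 3 = -3
0 carbons meet the condition.

0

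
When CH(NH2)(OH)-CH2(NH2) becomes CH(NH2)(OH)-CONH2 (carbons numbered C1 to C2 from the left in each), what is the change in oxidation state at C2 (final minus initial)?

Before: C2 has 1 bond to C, 2 bonds to H, 1 bond to N → oxidation state -1.
After: C2 has 1 bond to C, 2 bonds to O, 1 bond to N → oxidation state +3.
Δ = +3 − (-1) = +4, so this is an oxidation at C2.

+4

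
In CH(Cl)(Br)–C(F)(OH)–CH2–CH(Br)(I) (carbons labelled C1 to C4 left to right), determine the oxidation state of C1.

C1 has one bond to C (0), one bond to Cl (+1), one bond to H (-1), one bond to Br (+1).
Oxidation state = 0 + 1 − 1 + 1 = +1.

+1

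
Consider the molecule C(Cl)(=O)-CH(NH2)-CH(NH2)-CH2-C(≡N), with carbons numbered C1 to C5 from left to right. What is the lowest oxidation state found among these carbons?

-2

Tallying each carbon's bonds:
C1: 1C, 2O, 1Cl → 0 + 2 + 1 = +3
C2: 2C, 1H, 1N → 0 − 1 + 1 = 0
C3: 2C, 1H, 1N → 0 − 1 + 1 = 0
C4: 2C, 2H → 0 − 2 = -2
C5: 1C, 3N → 0 + 3 = +3
The lowest value is -2.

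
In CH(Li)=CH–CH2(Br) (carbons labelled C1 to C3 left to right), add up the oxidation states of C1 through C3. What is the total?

-4

Tallying each carbon's bonds:
C1: 2C, 1H, 1Li → 0 − 1 − 1 = -2
C2: 3C, 1H → 0 − 1 = -1
C3: 1C, 2H, 1Br → 0 − 2 + 1 = -1
Sum = -2 − 1 − 1 = -4.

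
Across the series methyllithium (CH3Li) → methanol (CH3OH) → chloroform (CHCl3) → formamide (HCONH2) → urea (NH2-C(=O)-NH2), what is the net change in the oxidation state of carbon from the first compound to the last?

+8

Carbon oxidation states along the series — methyllithium: -4, methanol: -2, chloroform: +2, formamide: +2, urea: +4.
Net change = +4 − (-4) = +8.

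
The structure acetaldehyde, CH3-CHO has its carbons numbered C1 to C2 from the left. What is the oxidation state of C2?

Assign +1 per bond to O/N/halogen, −1 per bond to H or an electropositive element, and 0 per bond to carbon.
C2 has one bond to H (-1), a double bond to O (2×+1 = +2), one bond to C (0).
Oxidation state = -1 + 2 + 0 = +1.

+1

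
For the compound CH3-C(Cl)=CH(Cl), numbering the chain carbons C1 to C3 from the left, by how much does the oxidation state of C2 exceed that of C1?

+4

C2: 3C, 1Cl → 0 + 1 = +1
C1: 1C, 3H → 0 − 3 = -3
Difference: +1 − (-3) = +4.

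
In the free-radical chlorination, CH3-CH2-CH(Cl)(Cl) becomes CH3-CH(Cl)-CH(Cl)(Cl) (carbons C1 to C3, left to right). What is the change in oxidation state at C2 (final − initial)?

Before: C2 has 2 bonds to C, 2 bonds to H → oxidation state -2.
After: C2 has 2 bonds to C, 1 bond to H, 1 bond to Cl → oxidation state 0.
Δ = 0 − (-2) = +2, so this is an oxidation at C2.

+2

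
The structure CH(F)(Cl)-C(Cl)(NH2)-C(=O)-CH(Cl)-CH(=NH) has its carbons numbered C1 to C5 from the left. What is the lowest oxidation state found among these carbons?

0

Count +1 for every bond to an atom more electronegative than carbon and −1 for every bond to one less electronegative; C–C bonds are 0. Tallying each carbon:
C1: 1C, 1H, 1F, 1Cl → 0 − 1 + 1 + 1 = +1
C2: 2C, 1N, 1Cl → 0 + 1 + 1 = +2
C3: 2C, 2O → 0 + 2 = +2
C4: 2C, 1H, 1Cl → 0 − 1 + 1 = 0
C5: 1C, 1H, 2N → 0 − 1 + 2 = +1
The lowest value is 0.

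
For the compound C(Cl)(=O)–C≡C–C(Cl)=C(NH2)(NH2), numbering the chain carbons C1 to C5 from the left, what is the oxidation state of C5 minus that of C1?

-1

C5: 2C, 2N → 0 + 2 = +2
C1: 1C, 2O, 1Cl → 0 + 2 + 1 = +3
Difference: +2 − (+3) = -1.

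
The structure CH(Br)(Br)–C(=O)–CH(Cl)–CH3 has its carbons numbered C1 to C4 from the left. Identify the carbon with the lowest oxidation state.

Tallying each carbon's bonds:
C1: 1C, 1H, 2Br → 0 − 1 + 2 = +1
C2: 2C, 2O → 0 + 2 = +2
C3: 2C, 1H, 1Cl → 0 − 1 + 1 = 0
C4: 1C, 3H → 0 − 3 = -3
The most reduced carbon is C4 at -3.

C4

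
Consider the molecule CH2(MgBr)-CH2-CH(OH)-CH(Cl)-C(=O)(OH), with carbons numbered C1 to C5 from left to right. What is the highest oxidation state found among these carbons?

Tallying each carbon's bonds:
C1: 1C, 2H, 1Mg → 0 − 2 − 1 = -3
C2: 2C, 2H → 0 − 2 = -2
C3: 2C, 1H, 1O → 0 − 1 + 1 = 0
C4: 2C, 1H, 1Cl → 0 − 1 + 1 = 0
C5: 1C, 3O → 0 + 3 = +3
The highest value is +3.

+3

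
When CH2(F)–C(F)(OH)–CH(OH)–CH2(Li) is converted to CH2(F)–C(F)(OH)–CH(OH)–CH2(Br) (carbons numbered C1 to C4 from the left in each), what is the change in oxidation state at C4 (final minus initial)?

+2

Before: C4 has 1 bond to C, 2 bonds to H, 1 bond to Li → oxidation state -3.
After: C4 has 1 bond to C, 2 bonds to H, 1 bond to Br → oxidation state -1.
Δ = -1 − (-3) = +2, so this is an oxidation at C4.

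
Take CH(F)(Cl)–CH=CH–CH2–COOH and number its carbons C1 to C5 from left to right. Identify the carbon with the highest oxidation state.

Tallying each carbon's bonds:
C1: 1C, 1H, 1F, 1Cl → 0 − 1 + 1 + 1 = +1
C2: 3C, 1H → 0 − 1 = -1
C3: 3C, 1H → 0 − 1 = -1
C4: 2C, 2H → 0 − 2 = -2
C5: 1C, 3O → 0 + 3 = +3
The most oxidised carbon is C5 at +3.

C5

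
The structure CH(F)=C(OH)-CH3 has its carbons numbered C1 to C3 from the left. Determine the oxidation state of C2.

+1

Each bond to a more electronegative atom (O, N, halogen) counts +1, each bond to a less electronegative atom (H, metal, B, Si) counts −1, and each C–C bond counts 0.
C2 has a double bond to C (2×0 = 0), one bond to C (0), one bond to O (+1).
Oxidation state = 0 + 0 + 1 = +1.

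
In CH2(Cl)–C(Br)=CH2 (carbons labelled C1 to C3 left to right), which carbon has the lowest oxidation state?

Tallying each carbon's bonds:
C1: 1C, 2H, 1Cl → 0 − 2 + 1 = -1
C2: 3C, 1Br → 0 + 1 = +1
C3: 2C, 2H → 0 − 2 = -2
The most reduced carbon is C3 at -2.

C3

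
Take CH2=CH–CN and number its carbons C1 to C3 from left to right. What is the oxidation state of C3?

+3

C3 has one bond to C (0), a triple bond to N (3×+1 = +3).
Oxidation state = 0 + 3 = +3.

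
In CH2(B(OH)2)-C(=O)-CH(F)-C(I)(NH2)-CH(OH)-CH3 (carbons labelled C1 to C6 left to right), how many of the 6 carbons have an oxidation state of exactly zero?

Tallying each carbon's bonds:
C1: 1C, 2H, 1B → 0 − 2 − 1 = -3
C2: 2C, 2O → 0 + 2 = +2
C3: 2C, 1H, 1F → 0 − 1 + 1 = 0
C4: 2C, 1N, 1I → 0 + 1 + 1 = +2
C5: 2C, 1H, 1O → 0 − 1 + 1 = 0
C6: 1C, 3H → 0 − 3 = -3
2 carbons (C3, C5) meet the condition.

2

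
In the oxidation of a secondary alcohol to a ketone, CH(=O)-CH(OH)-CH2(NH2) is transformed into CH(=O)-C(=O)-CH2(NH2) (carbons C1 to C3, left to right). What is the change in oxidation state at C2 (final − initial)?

Before: C2 has 2 bonds to C, 1 bond to H, 1 bond to O → oxidation state 0.
After: C2 has 2 bonds to C, 2 bonds to O → oxidation state +2.
Δ = +2 − (0) = +2, so this is an oxidation at C2.

+2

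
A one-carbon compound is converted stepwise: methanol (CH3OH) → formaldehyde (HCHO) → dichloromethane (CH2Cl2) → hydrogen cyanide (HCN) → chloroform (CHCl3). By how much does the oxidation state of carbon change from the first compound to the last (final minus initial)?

Carbon oxidation states along the series — methanol: -2, formaldehyde: 0, dichloromethane: 0, hydrogen cyanide: +2, chloroform: +2.
Net change = +2 − (-2) = +4.

+4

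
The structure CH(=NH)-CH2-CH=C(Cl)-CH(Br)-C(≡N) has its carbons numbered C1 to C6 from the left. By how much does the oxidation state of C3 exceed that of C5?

-1

C3: 3C, 1H → 0 − 1 = -1
C5: 2C, 1H, 1Br → 0 − 1 + 1 = 0
Difference: -1 − (0) = -1.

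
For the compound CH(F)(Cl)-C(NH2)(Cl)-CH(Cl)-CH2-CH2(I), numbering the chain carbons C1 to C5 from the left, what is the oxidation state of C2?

+2

Each bond to a more electronegative atom (O, N, halogen) counts +1, each bond to a less electronegative atom (H, metal, B, Si) counts −1, and each C–C bond counts 0.
C2 has one bond to C (0), one bond to C (0), one bond to N (+1), one bond to Cl (+1).
Oxidation state = 0 + 0 + 1 + 1 = +2.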